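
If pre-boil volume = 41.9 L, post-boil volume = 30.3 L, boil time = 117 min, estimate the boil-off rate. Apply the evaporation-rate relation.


rate = (V_pre − V_post) / (t_min/60)
rate = (41.9 − 30.3) / (117/60)

5.9487 L/hr


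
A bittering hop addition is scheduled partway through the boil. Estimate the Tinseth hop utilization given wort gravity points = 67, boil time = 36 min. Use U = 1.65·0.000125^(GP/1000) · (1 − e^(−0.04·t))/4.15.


bigness = 1.65·0.000125^(67/1000) = 0.9036
boil_factor = (1 − e^(−0.04·36))/4.15 = 0.1839
U = 0.9036 · 0.1839

0.1661


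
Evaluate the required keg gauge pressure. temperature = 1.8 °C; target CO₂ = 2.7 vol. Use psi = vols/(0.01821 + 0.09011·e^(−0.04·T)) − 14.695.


psi = 2.7/(0.01821 + 0.09011·e^(−0.04·1.8)) − 14.695

11.7600 psi


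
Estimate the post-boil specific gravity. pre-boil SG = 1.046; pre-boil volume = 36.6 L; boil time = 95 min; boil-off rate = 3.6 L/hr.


V_post = V_pre − rate·(t/60);  SG_post = 1 + (SG_pre−1)·V_pre/V_post
V_post = 36.6 − 3.6·(95/60) = 30.9000
SG_post = 1 + (1.046 − 1)·36.6/30.9000

1.0545


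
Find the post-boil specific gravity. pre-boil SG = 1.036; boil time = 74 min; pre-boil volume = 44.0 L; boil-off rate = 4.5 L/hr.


V_post = V_pre − rate·(t/60);  SG_post = 1 + (SG_pre−1)·V_pre/V_post
V_post = 44.0 − 4.5·(74/60) = 38.4500
SG_post = 1 + (1.036 − 1)·44.0/38.4500

1.0412


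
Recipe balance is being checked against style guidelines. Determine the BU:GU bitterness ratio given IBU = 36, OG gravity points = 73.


BU:GU = IBU / OG_points
BU:GU = 36 / 73

0.4932


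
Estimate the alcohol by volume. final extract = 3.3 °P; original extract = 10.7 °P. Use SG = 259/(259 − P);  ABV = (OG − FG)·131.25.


OG = 259/(259 − 10.7) = 1.0431
FG = 259/(259 − 3.3) = 1.0129
ABV = (1.0431 − 1.0129)·131.25

3.9621 % ABV


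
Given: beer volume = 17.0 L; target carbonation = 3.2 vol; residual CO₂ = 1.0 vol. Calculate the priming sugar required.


sugar = (target − residual)·4.0·V
sugar = (3.2 − 1.0)·4.0·17.0

149.6000 g


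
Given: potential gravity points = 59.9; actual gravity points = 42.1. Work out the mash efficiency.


efficiency = actual / potential × 100
efficiency = 42.1 / 59.9 × 100

70.2838 %


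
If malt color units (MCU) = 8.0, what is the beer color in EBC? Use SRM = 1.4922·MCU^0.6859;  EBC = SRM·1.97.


SRM = 1.4922·8.0^0.6859 = 6.2124
EBC = 6.2124·1.97

12.2383 EBC


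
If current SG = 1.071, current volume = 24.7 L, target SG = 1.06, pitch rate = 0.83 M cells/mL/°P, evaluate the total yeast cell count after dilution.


V_w = V·((SG_c−1)/(SG_t−1)−1);  °P = 259 − 259/SG_t;  cells = rate·(V+V_w)·°P
V_w = 24.7·((1.071−1)/(1.06−1)−1) = 4.5283
V_final = 24.7 + 4.5283 = 29.2283
°P = 259 − 259/1.06 = 14.6604
cells = 0.83·29.2283·14.6604

355.6537 billion cells


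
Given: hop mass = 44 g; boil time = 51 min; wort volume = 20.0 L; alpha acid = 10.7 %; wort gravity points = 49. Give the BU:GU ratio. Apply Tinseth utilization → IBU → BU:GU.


U = 1.65·0.000125^(GP/1000)·(1−e^(−0.04t))/4.15;  IBU = (α/100)·m·U·1000/V;  BU:GU = IBU/GP
U = 1.65·0.000125^(49/1000)·(1−e^(−0.04·51))/4.15 = 0.2227
IBU = (10.7/100)·44·0.2227·1000/20.0 = 52.4199
BU:GU = 52.4199/49

1.0698


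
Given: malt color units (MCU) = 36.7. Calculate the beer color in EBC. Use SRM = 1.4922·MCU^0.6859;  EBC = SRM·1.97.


SRM = 1.4922·36.7^0.6859 = 17.6617
EBC = 17.6617·1.97

34.7935 EBC


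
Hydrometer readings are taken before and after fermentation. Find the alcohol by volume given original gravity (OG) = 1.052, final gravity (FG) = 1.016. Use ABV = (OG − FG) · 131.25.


ABV = (1.052 − 1.016) · 131.25

4.7250 % ABV


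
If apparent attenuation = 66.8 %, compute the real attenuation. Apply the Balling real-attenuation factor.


RA = AA · 0.8192
RA = 66.8 · 0.8192

54.7226 %


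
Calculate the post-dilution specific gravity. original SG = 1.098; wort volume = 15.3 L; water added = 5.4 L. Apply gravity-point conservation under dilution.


SG_new = 1 + (SG_old − 1)·V_old/(V_old + V_water)
pts = (1.098 − 1)·1000·15.3/(15.3 + 5.4) = 72.4348
SG_new = 1 + 72.4348/1000

1.0724


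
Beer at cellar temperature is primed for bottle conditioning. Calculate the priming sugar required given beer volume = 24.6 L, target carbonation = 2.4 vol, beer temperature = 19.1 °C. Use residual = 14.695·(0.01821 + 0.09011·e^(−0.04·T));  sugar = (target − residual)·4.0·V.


residual = 14.695·(0.01821 + 0.09011·e^(−0.04·19.1)) = 0.8844
sugar = (2.4 − 0.8844)·4.0·24.6

149.1358 g


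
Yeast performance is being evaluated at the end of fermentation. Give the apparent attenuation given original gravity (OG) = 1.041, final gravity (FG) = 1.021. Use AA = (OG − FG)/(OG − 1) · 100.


AA = (1.041 − 1.021)/(1.041 − 1) · 100

48.7805 %


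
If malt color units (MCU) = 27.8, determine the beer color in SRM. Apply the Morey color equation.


SRM = 1.4922 · MCU^0.6859
SRM = 1.4922 · 27.8^0.6859

14.5981 SRM


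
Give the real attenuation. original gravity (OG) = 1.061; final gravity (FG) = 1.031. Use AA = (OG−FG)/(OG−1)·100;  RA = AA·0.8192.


AA = (1.061 − 1.031)/(1.061 − 1)·100 = 49.1803
RA = 49.1803·0.8192

40.2885 %


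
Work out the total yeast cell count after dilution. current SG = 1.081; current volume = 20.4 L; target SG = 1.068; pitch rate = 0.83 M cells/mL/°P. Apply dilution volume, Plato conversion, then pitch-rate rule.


V_w = V·((SG_c−1)/(SG_t−1)−1);  °P = 259 − 259/SG_t;  cells = rate·(V+V_w)·°P
V_w = 20.4·((1.081−1)/(1.068−1)−1) = 3.9000
V_final = 20.4 + 3.9000 = 24.3000
°P = 259 − 259/1.068 = 16.4906
cells = 0.83·24.3000·16.4906

332.5997 billion cells


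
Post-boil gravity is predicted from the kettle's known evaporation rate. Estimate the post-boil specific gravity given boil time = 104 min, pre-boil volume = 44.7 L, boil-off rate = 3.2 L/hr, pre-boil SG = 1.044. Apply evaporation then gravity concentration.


V_post = V_pre − rate·(t/60);  SG_post = 1 + (SG_pre−1)·V_pre/V_post
V_post = 44.7 − 3.2·(104/60) = 39.1533
SG_post = 1 + (1.044 − 1)·44.7/39.1533

1.0502


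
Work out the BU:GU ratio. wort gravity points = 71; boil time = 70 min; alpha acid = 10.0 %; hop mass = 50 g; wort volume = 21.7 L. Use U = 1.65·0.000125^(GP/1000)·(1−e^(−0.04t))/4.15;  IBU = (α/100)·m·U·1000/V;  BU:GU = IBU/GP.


U = 1.65·0.000125^(71/1000)·(1−e^(−0.04·70))/4.15 = 0.1973
IBU = (10.0/100)·50·0.1973·1000/21.7 = 45.4548
BU:GU = 45.4548/71

0.6402


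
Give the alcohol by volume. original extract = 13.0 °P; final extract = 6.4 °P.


SG = 259/(259 − P);  ABV = (OG − FG)·131.25
OG = 259/(259 − 13.0) = 1.0528
FG = 259/(259 − 6.4) = 1.0253
ABV = (1.0528 − 1.0253)·131.25

3.6106 % ABV


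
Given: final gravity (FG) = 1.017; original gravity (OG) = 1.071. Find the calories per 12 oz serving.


ABW = (OG−FG)·131.25·0.79/FG;  °P = 259 − 259/SG (for OG→OE and FG→AE);  RE = 0.1808·OE + 0.8192·AE;  Cal = (6.9·ABW + 4·(RE−0.1))·FG·3.55
ABW = (1.071 − 1.017)·131.25·0.79/1.017 = 5.5055
OE = 259 − 259/1.071 = 17.1699 °P
AE = 259 − 259/1.017 = 4.3294 °P
RE = 0.1808·17.1699 + 0.8192·4.3294 = 6.6510 °P
Cal = (6.9·5.5055 + 4·(6.6510−0.1))·1.017·3.55

231.7557 kcal


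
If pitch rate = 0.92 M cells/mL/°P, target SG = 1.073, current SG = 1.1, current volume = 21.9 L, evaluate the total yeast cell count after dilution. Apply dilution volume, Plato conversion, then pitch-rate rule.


V_w = V·((SG_c−1)/(SG_t−1)−1);  °P = 259 − 259/SG_t;  cells = rate·(V+V_w)·°P
V_w = 21.9·((1.1−1)/(1.073−1)−1) = 8.1000
V_final = 21.9 + 8.1000 = 30.0000
°P = 259 − 259/1.073 = 17.6207
cells = 0.92·30.0000·17.6207

486.3310 billion cells


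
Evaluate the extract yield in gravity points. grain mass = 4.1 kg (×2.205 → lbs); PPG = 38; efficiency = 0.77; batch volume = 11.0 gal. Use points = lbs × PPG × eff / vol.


lbs = 4.1 × 2.205 = 9.0405
points = 9.0405 × 38 × 0.77 / 11.0

24.0477 points


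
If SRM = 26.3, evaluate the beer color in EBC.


EBC = SRM · 1.97
EBC = 26.3 · 1.97

51.8110 EBC


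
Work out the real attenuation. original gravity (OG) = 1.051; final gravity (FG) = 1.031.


AA = (OG−FG)/(OG−1)·100;  RA = AA·0.8192
AA = (1.051 − 1.031)/(1.051 − 1)·100 = 39.2157
RA = 39.2157·0.8192

32.1255 %


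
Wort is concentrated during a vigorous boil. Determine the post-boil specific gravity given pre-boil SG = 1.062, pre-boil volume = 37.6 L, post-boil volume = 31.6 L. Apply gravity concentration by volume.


SG_post = 1 + (SG_pre − 1)·V_pre/V_post
pts_pre = (1.062 − 1)·1000 = 62.0000
pts_post = 62.0000·37.6/31.6 = 73.7722
SG_post = 1 + 73.7722/1000

1.0738


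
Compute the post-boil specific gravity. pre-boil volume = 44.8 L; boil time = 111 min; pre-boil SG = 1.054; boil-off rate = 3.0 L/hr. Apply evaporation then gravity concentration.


V_post = V_pre − rate·(t/60);  SG_post = 1 + (SG_pre−1)·V_pre/V_post
V_post = 44.8 − 3.0·(111/60) = 39.2500
SG_post = 1 + (1.054 − 1)·44.8/39.2500

1.0616


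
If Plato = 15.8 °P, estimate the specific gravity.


SG = 259/(259 − P)
SG = 259/(259 − 15.8)

1.0650


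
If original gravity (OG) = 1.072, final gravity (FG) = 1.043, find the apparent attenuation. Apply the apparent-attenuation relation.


AA = (OG − FG)/(OG − 1) · 100
AA = (1.072 − 1.043)/(1.072 − 1) · 100

40.2778 %


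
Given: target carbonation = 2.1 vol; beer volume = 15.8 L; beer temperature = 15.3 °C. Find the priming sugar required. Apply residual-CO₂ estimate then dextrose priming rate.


residual = 14.695·(0.01821 + 0.09011·e^(−0.04·T));  sugar = (target − residual)·4.0·V
residual = 14.695·(0.01821 + 0.09011·e^(−0.04·15.3)) = 0.9856
sugar = (2.1 − 0.9856)·4.0·15.8

70.4272 g


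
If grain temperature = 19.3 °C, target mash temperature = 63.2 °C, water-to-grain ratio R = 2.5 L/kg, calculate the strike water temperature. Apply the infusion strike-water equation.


T_strike = (0.41/R)·(T_mash − T_grain) + T_mash
T_strike = (0.41/2.5)·(63.2 − 19.3) + 63.2

70.3996 °C


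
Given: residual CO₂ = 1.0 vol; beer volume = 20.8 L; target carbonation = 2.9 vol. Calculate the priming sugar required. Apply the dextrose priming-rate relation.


sugar = (target − residual)·4.0·V
sugar = (2.9 − 1.0)·4.0·20.8

158.0800 g


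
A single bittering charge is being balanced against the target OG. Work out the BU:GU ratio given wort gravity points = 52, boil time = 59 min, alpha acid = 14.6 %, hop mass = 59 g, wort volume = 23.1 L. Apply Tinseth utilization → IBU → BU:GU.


U = 1.65·0.000125^(GP/1000)·(1−e^(−0.04t))/4.15;  IBU = (α/100)·m·U·1000/V;  BU:GU = IBU/GP
U = 1.65·0.000125^(52/1000)·(1−e^(−0.04·59))/4.15 = 0.2256
IBU = (14.6/100)·59·0.2256·1000/23.1 = 84.1385
BU:GU = 84.1385/52

1.6180


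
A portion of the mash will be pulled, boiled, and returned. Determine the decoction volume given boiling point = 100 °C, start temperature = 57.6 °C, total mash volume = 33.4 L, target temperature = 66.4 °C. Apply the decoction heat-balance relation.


V_dec = V_total·(T_target − T_start)/(T_boil − T_start)
V_dec = 33.4·(66.4 − 57.6)/(100 − 57.6)

6.9321 L


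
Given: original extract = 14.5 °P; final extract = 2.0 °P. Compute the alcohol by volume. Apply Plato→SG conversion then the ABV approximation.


SG = 259/(259 − P);  ABV = (OG − FG)·131.25
OG = 259/(259 − 14.5) = 1.0593
FG = 259/(259 − 2.0) = 1.0078
ABV = (1.0593 − 1.0078)·131.25

6.7623 % ABV


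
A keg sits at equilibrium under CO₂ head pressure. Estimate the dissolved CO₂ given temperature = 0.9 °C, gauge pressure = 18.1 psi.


vols = (P + 14.695)·(0.01821 + 0.09011·e^(−0.04·T))
vols = (18.1 + 14.695)·(0.01821 + 0.09011·e^(−0.04·0.9))

3.4479 volumes


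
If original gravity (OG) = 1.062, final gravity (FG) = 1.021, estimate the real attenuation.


AA = (OG−FG)/(OG−1)·100;  RA = AA·0.8192
AA = (1.062 − 1.021)/(1.062 − 1)·100 = 66.1290
RA = 66.1290·0.8192

54.1729 %


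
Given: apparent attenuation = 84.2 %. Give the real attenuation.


RA = AA · 0.8192
RA = 84.2 · 0.8192

68.9766 %


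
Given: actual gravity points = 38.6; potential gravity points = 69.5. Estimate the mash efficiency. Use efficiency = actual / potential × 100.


efficiency = 38.6 / 69.5 × 100

55.5396 %


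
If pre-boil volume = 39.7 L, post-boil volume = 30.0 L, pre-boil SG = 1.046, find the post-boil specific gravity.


SG_post = 1 + (SG_pre − 1)·V_pre/V_post
pts_pre = (1.046 − 1)·1000 = 46.0000
pts_post = 46.0000·39.7/30.0 = 60.8733
SG_post = 1 + 60.8733/1000

1.0609


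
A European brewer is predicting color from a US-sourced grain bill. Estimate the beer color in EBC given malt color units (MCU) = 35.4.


SRM = 1.4922·MCU^0.6859;  EBC = SRM·1.97
SRM = 1.4922·35.4^0.6859 = 17.2301
EBC = 17.2301·1.97

33.9433 EBC


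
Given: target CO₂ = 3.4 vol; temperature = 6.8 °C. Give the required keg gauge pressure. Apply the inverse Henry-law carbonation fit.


psi = vols/(0.01821 + 0.09011·e^(−0.04·T)) − 14.695
psi = 3.4/(0.01821 + 0.09011·e^(−0.04·6.8)) − 14.695

24.4481 psi


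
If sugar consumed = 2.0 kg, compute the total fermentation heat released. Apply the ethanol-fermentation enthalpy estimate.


Q = m_sugar · 590 kJ/kg
Q = 2.0 · 590

1180.0000 kJ


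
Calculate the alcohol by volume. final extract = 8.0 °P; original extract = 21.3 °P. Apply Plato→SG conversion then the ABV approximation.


SG = 259/(259 − P);  ABV = (OG − FG)·131.25
OG = 259/(259 − 21.3) = 1.0896
FG = 259/(259 − 8.0) = 1.0319
ABV = (1.0896 − 1.0319)·131.25

7.5779 % ABV


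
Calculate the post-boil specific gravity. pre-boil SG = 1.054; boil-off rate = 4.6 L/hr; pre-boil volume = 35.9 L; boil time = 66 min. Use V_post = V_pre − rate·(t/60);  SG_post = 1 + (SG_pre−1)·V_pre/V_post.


V_post = 35.9 − 4.6·(66/60) = 30.8400
SG_post = 1 + (1.054 − 1)·35.9/30.8400

1.0629


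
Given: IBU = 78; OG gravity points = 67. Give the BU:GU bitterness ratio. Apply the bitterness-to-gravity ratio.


BU:GU = IBU / OG_points
BU:GU = 78 / 67

1.1642


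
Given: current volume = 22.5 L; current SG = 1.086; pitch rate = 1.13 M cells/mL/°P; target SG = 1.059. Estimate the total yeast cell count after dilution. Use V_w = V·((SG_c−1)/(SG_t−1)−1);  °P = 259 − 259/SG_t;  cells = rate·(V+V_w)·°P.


V_w = 22.5·((1.086−1)/(1.059−1)−1) = 10.2966
V_final = 22.5 + 10.2966 = 32.7966
°P = 259 − 259/1.059 = 14.4297
cells = 1.13·32.7966·14.4297

534.7653 billion cells


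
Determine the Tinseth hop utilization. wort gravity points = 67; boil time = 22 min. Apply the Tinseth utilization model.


U = 1.65·0.000125^(GP/1000) · (1 − e^(−0.04·t))/4.15
bigness = 1.65·0.000125^(67/1000) = 0.9036
boil_factor = (1 − e^(−0.04·22))/4.15 = 0.1410
U = 0.9036 · 0.1410

0.1274


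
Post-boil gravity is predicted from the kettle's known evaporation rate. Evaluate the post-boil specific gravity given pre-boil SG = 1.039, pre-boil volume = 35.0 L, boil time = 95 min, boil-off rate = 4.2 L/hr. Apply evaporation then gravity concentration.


V_post = V_pre − rate·(t/60);  SG_post = 1 + (SG_pre−1)·V_pre/V_post
V_post = 35.0 − 4.2·(95/60) = 28.3500
SG_post = 1 + (1.039 − 1)·35.0/28.3500

1.0481


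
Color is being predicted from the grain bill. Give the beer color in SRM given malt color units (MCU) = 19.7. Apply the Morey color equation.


SRM = 1.4922 · MCU^0.6859
SRM = 1.4922 · 19.7^0.6859

11.5266 SRM


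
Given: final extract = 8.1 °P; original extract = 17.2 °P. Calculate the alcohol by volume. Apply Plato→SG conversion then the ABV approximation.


SG = 259/(259 − P);  ABV = (OG − FG)·131.25
OG = 259/(259 − 17.2) = 1.0711
FG = 259/(259 − 8.1) = 1.0323
ABV = (1.0711 − 1.0323)·131.25

5.0990 % ABV


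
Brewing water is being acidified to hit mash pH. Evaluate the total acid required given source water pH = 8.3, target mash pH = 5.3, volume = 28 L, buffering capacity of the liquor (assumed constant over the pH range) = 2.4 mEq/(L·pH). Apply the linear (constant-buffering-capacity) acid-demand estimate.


acid = buffering capacity · (pH_source − pH_target) · V
acid = 2.4 · (8.3 − 5.3) · 28

201.6000 mEq


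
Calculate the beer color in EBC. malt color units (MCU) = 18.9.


SRM = 1.4922·MCU^0.6859;  EBC = SRM·1.97
SRM = 1.4922·18.9^0.6859 = 11.2035
EBC = 11.2035·1.97

22.0708 EBC


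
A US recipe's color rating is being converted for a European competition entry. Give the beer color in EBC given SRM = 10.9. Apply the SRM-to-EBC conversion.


EBC = SRM · 1.97
EBC = 10.9 · 1.97

21.4730 EBC


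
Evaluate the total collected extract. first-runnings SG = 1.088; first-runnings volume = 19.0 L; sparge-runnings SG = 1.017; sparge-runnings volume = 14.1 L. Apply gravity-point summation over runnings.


total = Σ (SG_i − 1)·1000·V_i
first = (1.088 − 1)·1000·19.0 = 1672.0000
sparge = (1.017 − 1)·1000·14.1 = 239.7000
total = 1672.0000 + 239.7000

1911.7000 gravity·L


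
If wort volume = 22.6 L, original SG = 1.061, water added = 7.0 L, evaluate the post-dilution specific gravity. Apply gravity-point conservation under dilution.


SG_new = 1 + (SG_old − 1)·V_old/(V_old + V_water)
pts = (1.061 − 1)·1000·22.6/(22.6 + 7.0) = 46.5743
SG_new = 1 + 46.5743/1000

1.0466


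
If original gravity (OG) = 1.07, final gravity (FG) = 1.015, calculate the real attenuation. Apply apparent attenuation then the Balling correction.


AA = (OG−FG)/(OG−1)·100;  RA = AA·0.8192
AA = (1.07 − 1.015)/(1.07 − 1)·100 = 78.5714
RA = 78.5714·0.8192

64.3657 %


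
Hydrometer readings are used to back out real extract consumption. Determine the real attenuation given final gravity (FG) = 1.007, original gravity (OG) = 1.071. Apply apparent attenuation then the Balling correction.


AA = (OG−FG)/(OG−1)·100;  RA = AA·0.8192
AA = (1.071 − 1.007)/(1.071 − 1)·100 = 90.1408
RA = 90.1408·0.8192

73.8434 %


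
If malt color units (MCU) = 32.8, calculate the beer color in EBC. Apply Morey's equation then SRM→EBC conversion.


SRM = 1.4922·MCU^0.6859;  EBC = SRM·1.97
SRM = 1.4922·32.8^0.6859 = 16.3518
EBC = 16.3518·1.97

32.2130 EBC


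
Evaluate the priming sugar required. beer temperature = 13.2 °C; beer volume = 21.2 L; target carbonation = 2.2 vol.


residual = 14.695·(0.01821 + 0.09011·e^(−0.04·T));  sugar = (target − residual)·4.0·V
residual = 14.695·(0.01821 + 0.09011·e^(−0.04·13.2)) = 1.0486
sugar = (2.2 − 1.0486)·4.0·21.2

97.6415 g


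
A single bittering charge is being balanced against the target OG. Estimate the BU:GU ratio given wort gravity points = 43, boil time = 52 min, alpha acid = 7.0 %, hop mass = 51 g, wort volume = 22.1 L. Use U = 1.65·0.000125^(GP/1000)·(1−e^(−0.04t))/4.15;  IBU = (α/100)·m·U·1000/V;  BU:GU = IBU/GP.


U = 1.65·0.000125^(43/1000)·(1−e^(−0.04·52))/4.15 = 0.2364
IBU = (7.0/100)·51·0.2364·1000/22.1 = 38.1875
BU:GU = 38.1875/43

0.8881


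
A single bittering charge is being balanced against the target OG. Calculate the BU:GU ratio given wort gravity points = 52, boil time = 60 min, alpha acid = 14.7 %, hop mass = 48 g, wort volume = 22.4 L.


U = 1.65·0.000125^(GP/1000)·(1−e^(−0.04t))/4.15;  IBU = (α/100)·m·U·1000/V;  BU:GU = IBU/GP
U = 1.65·0.000125^(52/1000)·(1−e^(−0.04·60))/4.15 = 0.2266
IBU = (14.7/100)·48·0.2266·1000/22.4 = 71.3648
BU:GU = 71.3648/52

1.3724


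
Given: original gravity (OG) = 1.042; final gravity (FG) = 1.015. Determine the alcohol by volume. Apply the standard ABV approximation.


ABV = (OG − FG) · 131.25
ABV = (1.042 − 1.015) · 131.25

3.5438 % ABV


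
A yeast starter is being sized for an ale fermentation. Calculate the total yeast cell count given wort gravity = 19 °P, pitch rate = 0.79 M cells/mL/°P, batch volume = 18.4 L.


cells (billions) = rate · V_L · °P
cells = 0.79 · 18.4 · 19

276.1840 billion cells


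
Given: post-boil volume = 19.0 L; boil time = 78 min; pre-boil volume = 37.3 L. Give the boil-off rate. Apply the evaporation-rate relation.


rate = (V_pre − V_post) / (t_min/60)
rate = (37.3 − 19.0) / (78/60)

14.0769 L/hr


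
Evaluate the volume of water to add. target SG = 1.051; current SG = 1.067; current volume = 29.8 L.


V_water = V·((SG_curr − 1)/(SG_target − 1) − 1)
V_water = 29.8·((1.067 − 1)/(1.051 − 1) − 1)

9.3490 L


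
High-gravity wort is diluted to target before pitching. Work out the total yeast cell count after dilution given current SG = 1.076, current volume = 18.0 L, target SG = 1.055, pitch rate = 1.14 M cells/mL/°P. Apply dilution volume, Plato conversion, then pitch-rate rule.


V_w = V·((SG_c−1)/(SG_t−1)−1);  °P = 259 − 259/SG_t;  cells = rate·(V+V_w)·°P
V_w = 18.0·((1.076−1)/(1.055−1)−1) = 6.8727
V_final = 18.0 + 6.8727 = 24.8727
°P = 259 − 259/1.055 = 13.5024
cells = 1.14·24.8727·13.5024

382.8585 billion cells


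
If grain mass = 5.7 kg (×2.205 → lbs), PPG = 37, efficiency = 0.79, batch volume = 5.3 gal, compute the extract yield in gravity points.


points = lbs × PPG × eff / vol
lbs = 5.7 × 2.205 = 12.5685
points = 12.5685 × 37 × 0.79 / 5.3

69.3165 points


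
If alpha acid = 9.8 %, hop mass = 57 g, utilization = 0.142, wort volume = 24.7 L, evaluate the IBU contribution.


IBU = (α/100)·mass·U·1000 / V
IBU = (9.8/100)·57·0.142·1000 / 24.7

32.1138 IBU


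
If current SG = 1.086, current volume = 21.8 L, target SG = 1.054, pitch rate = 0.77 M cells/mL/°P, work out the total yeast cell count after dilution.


V_w = V·((SG_c−1)/(SG_t−1)−1);  °P = 259 − 259/SG_t;  cells = rate·(V+V_w)·°P
V_w = 21.8·((1.086−1)/(1.054−1)−1) = 12.9185
V_final = 21.8 + 12.9185 = 34.7185
°P = 259 − 259/1.054 = 13.2694
cells = 0.77·34.7185·13.2694

354.7356 billion cells


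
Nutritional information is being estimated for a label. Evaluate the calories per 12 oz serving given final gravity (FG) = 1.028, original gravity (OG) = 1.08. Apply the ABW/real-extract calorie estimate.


ABW = (OG−FG)·131.25·0.79/FG;  °P = 259 − 259/SG (for OG→OE and FG→AE);  RE = 0.1808·OE + 0.8192·AE;  Cal = (6.9·ABW + 4·(RE−0.1))·FG·3.55
ABW = (1.08 − 1.028)·131.25·0.79/1.028 = 5.2449
OE = 259 − 259/1.08 = 19.1852 °P
AE = 259 − 259/1.028 = 7.0545 °P
RE = 0.1808·19.1852 + 0.8192·7.0545 = 9.2477 °P
Cal = (6.9·5.2449 + 4·(9.2477−0.1))·1.028·3.55

265.6055 kcal


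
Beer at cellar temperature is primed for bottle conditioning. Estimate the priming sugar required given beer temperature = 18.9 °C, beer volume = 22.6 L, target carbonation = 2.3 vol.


residual = 14.695·(0.01821 + 0.09011·e^(−0.04·T));  sugar = (target − residual)·4.0·V
residual = 14.695·(0.01821 + 0.09011·e^(−0.04·18.9)) = 0.8893
sugar = (2.3 − 0.8893)·4.0·22.6

127.5231 g


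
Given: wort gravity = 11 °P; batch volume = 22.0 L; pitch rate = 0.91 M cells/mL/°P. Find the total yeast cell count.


cells (billions) = rate · V_L · °P
cells = 0.91 · 22.0 · 11

220.2200 billion cells


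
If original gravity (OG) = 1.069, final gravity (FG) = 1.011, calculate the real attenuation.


AA = (OG−FG)/(OG−1)·100;  RA = AA·0.8192
AA = (1.069 − 1.011)/(1.069 − 1)·100 = 84.0580
RA = 84.0580·0.8192

68.8603 %


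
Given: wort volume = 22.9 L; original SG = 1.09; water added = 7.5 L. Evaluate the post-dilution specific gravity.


SG_new = 1 + (SG_old − 1)·V_old/(V_old + V_water)
pts = (1.09 − 1)·1000·22.9/(22.9 + 7.5) = 67.7961
SG_new = 1 + 67.7961/1000

1.0678


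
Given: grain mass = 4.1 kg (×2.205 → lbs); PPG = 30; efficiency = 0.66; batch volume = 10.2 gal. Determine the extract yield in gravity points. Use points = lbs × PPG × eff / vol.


lbs = 4.1 × 2.205 = 9.0405
points = 9.0405 × 30 × 0.66 / 10.2

17.5492 points


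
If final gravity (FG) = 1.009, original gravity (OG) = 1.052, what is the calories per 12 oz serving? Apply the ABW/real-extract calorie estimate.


ABW = (OG−FG)·131.25·0.79/FG;  °P = 259 − 259/SG (for OG→OE and FG→AE);  RE = 0.1808·OE + 0.8192·AE;  Cal = (6.9·ABW + 4·(RE−0.1))·FG·3.55
ABW = (1.052 − 1.009)·131.25·0.79/1.009 = 4.4188
OE = 259 − 259/1.052 = 12.8023 °P
AE = 259 − 259/1.009 = 2.3102 °P
RE = 0.1808·12.8023 + 0.8192·2.3102 = 4.2072 °P
Cal = (6.9·4.4188 + 4·(4.2072−0.1))·1.009·3.55

168.0593 kcal


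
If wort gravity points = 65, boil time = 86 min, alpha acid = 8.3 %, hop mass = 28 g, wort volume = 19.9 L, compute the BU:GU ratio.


U = 1.65·0.000125^(GP/1000)·(1−e^(−0.04t))/4.15;  IBU = (α/100)·m·U·1000/V;  BU:GU = IBU/GP
U = 1.65·0.000125^(65/1000)·(1−e^(−0.04·86))/4.15 = 0.2146
IBU = (8.3/100)·28·0.2146·1000/19.9 = 25.0590
BU:GU = 25.0590/65

0.3855


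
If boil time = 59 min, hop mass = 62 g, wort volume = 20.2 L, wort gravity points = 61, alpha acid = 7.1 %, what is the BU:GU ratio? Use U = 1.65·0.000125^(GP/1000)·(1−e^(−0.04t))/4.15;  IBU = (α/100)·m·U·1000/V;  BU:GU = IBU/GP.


U = 1.65·0.000125^(61/1000)·(1−e^(−0.04·59))/4.15 = 0.2081
IBU = (7.1/100)·62·0.2081·1000/20.2 = 45.3495
BU:GU = 45.3495/61

0.7434


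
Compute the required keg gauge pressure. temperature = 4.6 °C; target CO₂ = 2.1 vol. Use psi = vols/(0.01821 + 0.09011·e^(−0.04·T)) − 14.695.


psi = 2.1/(0.01821 + 0.09011·e^(−0.04·4.6)) − 14.695

7.8431 psi


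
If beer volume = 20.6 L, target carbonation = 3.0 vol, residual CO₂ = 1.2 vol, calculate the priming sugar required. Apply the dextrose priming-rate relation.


sugar = (target − residual)·4.0·V
sugar = (3.0 − 1.2)·4.0·20.6

148.3200 g


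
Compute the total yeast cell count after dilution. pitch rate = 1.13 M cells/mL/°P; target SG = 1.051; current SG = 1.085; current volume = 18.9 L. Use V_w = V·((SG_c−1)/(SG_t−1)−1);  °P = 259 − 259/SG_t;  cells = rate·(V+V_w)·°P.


V_w = 18.9·((1.085−1)/(1.051−1)−1) = 12.6000
V_final = 18.9 + 12.6000 = 31.5000
°P = 259 − 259/1.051 = 12.5680
cells = 1.13·31.5000·12.5680

447.3590 billion cells


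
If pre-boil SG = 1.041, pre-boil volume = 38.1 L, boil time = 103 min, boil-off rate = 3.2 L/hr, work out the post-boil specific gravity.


V_post = V_pre − rate·(t/60);  SG_post = 1 + (SG_pre−1)·V_pre/V_post
V_post = 38.1 − 3.2·(103/60) = 32.6067
SG_post = 1 + (1.041 − 1)·38.1/32.6067

1.0479


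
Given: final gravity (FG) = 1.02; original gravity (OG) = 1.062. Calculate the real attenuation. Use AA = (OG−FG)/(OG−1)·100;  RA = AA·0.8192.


AA = (1.062 − 1.02)/(1.062 − 1)·100 = 67.7419
RA = 67.7419·0.8192

55.4942 %


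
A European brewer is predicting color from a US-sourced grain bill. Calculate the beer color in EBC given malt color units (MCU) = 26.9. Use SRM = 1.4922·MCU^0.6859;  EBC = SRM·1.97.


SRM = 1.4922·26.9^0.6859 = 14.2723
EBC = 14.2723·1.97

28.1164 EBC


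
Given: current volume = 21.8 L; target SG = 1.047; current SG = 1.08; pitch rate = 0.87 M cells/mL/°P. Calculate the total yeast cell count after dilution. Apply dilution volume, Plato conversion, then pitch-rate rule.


V_w = V·((SG_c−1)/(SG_t−1)−1);  °P = 259 − 259/SG_t;  cells = rate·(V+V_w)·°P
V_w = 21.8·((1.08−1)/(1.047−1)−1) = 15.3064
V_final = 21.8 + 15.3064 = 37.1064
°P = 259 − 259/1.047 = 11.6266
cells = 0.87·37.1064·11.6266

375.3348 billion cells


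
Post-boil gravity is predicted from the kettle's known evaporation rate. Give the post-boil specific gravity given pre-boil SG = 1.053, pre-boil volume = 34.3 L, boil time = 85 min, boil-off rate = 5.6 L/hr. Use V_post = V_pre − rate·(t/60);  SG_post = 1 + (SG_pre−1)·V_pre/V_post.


V_post = 34.3 − 5.6·(85/60) = 26.3667
SG_post = 1 + (1.053 − 1)·34.3/26.3667

1.0689


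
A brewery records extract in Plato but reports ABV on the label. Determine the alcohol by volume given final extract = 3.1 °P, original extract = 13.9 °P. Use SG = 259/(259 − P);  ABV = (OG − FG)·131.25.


OG = 259/(259 − 13.9) = 1.0567
FG = 259/(259 − 3.1) = 1.0121
ABV = (1.0567 − 1.0121)·131.25

5.8534 % ABV


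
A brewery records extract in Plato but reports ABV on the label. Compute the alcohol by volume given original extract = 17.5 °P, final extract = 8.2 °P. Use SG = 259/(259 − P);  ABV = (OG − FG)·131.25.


OG = 259/(259 − 17.5) = 1.0725
FG = 259/(259 − 8.2) = 1.0327
ABV = (1.0725 − 1.0327)·131.25

5.2196 % ABV


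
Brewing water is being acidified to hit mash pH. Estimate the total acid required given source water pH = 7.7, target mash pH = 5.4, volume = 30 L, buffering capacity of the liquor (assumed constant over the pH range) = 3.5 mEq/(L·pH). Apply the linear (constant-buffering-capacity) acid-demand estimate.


acid = buffering capacity · (pH_source − pH_target) · V
acid = 3.5 · (7.7 − 5.4) · 30

241.5000 mEq


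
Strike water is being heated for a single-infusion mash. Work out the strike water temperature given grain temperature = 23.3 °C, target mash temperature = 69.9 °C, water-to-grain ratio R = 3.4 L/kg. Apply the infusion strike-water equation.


T_strike = (0.41/R)·(T_mash − T_grain) + T_mash
T_strike = (0.41/3.4)·(69.9 − 23.3) + 69.9

75.5194 °C


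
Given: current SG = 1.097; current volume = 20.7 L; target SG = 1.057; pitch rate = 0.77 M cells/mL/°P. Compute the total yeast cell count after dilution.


V_w = V·((SG_c−1)/(SG_t−1)−1);  °P = 259 − 259/SG_t;  cells = rate·(V+V_w)·°P
V_w = 20.7·((1.097−1)/(1.057−1)−1) = 14.5263
V_final = 20.7 + 14.5263 = 35.2263
°P = 259 − 259/1.057 = 13.9669
cells = 0.77·35.2263·13.9669

378.8415 billion cells


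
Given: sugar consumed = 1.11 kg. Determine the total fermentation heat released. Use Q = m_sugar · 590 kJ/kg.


Q = 1.11 · 590

654.9000 kJ


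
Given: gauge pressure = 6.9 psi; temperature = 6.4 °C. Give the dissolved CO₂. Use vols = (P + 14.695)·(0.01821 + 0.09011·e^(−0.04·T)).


vols = (6.9 + 14.695)·(0.01821 + 0.09011·e^(−0.04·6.4))

1.8997 volumes


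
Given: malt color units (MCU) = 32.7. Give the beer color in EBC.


SRM = 1.4922·MCU^0.6859;  EBC = SRM·1.97
SRM = 1.4922·32.7^0.6859 = 16.3176
EBC = 16.3176·1.97

32.1456 EBC


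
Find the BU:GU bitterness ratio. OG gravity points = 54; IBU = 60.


BU:GU = IBU / OG_points
BU:GU = 60 / 54

1.1111


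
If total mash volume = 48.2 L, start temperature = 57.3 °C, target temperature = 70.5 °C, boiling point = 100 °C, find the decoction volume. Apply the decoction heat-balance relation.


V_dec = V_total·(T_target − T_start)/(T_boil − T_start)
V_dec = 48.2·(70.5 − 57.3)/(100 − 57.3)

14.9002 L


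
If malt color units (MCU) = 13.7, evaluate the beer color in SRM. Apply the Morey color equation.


SRM = 1.4922 · MCU^0.6859
SRM = 1.4922 · 13.7^0.6859

8.9847 SRM


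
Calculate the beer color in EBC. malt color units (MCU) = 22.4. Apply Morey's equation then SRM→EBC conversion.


SRM = 1.4922·MCU^0.6859;  EBC = SRM·1.97
SRM = 1.4922·22.4^0.6859 = 12.5882
EBC = 12.5882·1.97

24.7987 EBC


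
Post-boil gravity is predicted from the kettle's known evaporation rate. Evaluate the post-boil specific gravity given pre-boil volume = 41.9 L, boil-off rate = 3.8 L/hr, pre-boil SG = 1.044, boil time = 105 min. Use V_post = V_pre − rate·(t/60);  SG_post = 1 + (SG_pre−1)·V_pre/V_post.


V_post = 41.9 − 3.8·(105/60) = 35.2500
SG_post = 1 + (1.044 − 1)·41.9/35.2500

1.0523


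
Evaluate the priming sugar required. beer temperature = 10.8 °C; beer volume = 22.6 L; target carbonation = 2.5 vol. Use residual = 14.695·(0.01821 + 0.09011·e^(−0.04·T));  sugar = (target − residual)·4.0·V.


residual = 14.695·(0.01821 + 0.09011·e^(−0.04·10.8)) = 1.1273
sugar = (2.5 − 1.1273)·4.0·22.6

124.0959 g


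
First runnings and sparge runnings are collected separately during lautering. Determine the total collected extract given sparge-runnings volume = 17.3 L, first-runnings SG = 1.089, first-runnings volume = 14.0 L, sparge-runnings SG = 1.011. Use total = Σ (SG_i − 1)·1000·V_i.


first = (1.089 − 1)·1000·14.0 = 1246.0000
sparge = (1.011 − 1)·1000·17.3 = 190.3000
total = 1246.0000 + 190.3000

1436.3000 gravity·L


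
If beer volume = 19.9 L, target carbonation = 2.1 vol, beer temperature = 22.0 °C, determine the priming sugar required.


residual = 14.695·(0.01821 + 0.09011·e^(−0.04·T));  sugar = (target − residual)·4.0·V
residual = 14.695·(0.01821 + 0.09011·e^(−0.04·22.0)) = 0.8168
sugar = (2.1 − 0.8168)·4.0·19.9

102.1397 g


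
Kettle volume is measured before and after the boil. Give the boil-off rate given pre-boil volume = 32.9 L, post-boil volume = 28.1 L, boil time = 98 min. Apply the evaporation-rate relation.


rate = (V_pre − V_post) / (t_min/60)
rate = (32.9 − 28.1) / (98/60)

2.9388 L/hr


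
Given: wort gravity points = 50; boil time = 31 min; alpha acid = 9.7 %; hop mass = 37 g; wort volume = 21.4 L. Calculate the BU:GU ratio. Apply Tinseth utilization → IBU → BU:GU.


U = 1.65·0.000125^(GP/1000)·(1−e^(−0.04t))/4.15;  IBU = (α/100)·m·U·1000/V;  BU:GU = IBU/GP
U = 1.65·0.000125^(50/1000)·(1−e^(−0.04·31))/4.15 = 0.1803
IBU = (9.7/100)·37·0.1803·1000/21.4 = 30.2326
BU:GU = 30.2326/50

0.6047


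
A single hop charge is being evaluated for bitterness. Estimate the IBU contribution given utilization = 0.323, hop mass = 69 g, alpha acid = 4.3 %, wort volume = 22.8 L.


IBU = (α/100)·mass·U·1000 / V
IBU = (4.3/100)·69·0.323·1000 / 22.8

42.0325 IBU


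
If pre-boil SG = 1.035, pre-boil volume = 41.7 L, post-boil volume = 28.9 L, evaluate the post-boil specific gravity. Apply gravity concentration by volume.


SG_post = 1 + (SG_pre − 1)·V_pre/V_post
pts_pre = (1.035 − 1)·1000 = 35.0000
pts_post = 35.0000·41.7/28.9 = 50.5017
SG_post = 1 + 50.5017/1000

1.0505


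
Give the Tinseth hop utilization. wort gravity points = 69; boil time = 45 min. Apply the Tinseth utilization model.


U = 1.65·0.000125^(GP/1000) · (1 − e^(−0.04·t))/4.15
bigness = 1.65·0.000125^(69/1000) = 0.8875
boil_factor = (1 − e^(−0.04·45))/4.15 = 0.2011
U = 0.8875 · 0.2011

0.1785


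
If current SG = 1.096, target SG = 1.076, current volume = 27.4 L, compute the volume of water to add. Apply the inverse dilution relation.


V_water = V·((SG_curr − 1)/(SG_target − 1) − 1)
V_water = 27.4·((1.096 − 1)/(1.076 − 1) − 1)

7.2105 L


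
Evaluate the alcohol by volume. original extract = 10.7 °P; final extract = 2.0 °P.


SG = 259/(259 − P);  ABV = (OG − FG)·131.25
OG = 259/(259 − 10.7) = 1.0431
FG = 259/(259 − 2.0) = 1.0078
ABV = (1.0431 − 1.0078)·131.25

4.6346 % ABV


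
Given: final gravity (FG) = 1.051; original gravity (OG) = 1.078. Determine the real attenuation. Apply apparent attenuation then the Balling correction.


AA = (OG−FG)/(OG−1)·100;  RA = AA·0.8192
AA = (1.078 − 1.051)/(1.078 − 1)·100 = 34.6154
RA = 34.6154·0.8192

28.3569 %


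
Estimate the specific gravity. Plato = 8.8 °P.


SG = 259/(259 − P)
SG = 259/(259 − 8.8)

1.0352


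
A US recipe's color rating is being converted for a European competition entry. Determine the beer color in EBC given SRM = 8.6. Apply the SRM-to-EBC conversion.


EBC = SRM · 1.97
EBC = 8.6 · 1.97

16.9420 EBC


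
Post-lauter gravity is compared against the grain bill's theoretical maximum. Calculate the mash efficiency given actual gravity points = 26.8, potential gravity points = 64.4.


efficiency = actual / potential × 100
efficiency = 26.8 / 64.4 × 100

41.6149 %


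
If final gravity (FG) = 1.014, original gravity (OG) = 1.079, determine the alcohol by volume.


ABV = (OG − FG) · 131.25
ABV = (1.079 − 1.014) · 131.25

8.5312 % ABV


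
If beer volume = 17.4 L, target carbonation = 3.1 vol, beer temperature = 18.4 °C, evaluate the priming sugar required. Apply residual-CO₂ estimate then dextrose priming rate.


residual = 14.695·(0.01821 + 0.09011·e^(−0.04·T));  sugar = (target − residual)·4.0·V
residual = 14.695·(0.01821 + 0.09011·e^(−0.04·18.4)) = 0.9019
sugar = (3.1 − 0.9019)·4.0·17.4

152.9873 g


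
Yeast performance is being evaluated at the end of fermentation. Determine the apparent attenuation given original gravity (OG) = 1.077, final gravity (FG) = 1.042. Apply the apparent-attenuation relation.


AA = (OG − FG)/(OG − 1) · 100
AA = (1.077 − 1.042)/(1.077 − 1) · 100

45.4545 %


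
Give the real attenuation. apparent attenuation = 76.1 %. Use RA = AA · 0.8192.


RA = 76.1 · 0.8192

62.3411 %


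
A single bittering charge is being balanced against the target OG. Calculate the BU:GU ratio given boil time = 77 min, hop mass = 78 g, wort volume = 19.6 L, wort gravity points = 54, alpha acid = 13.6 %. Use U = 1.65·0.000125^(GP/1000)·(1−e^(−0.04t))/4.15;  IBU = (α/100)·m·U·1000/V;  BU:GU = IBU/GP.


U = 1.65·0.000125^(54/1000)·(1−e^(−0.04·77))/4.15 = 0.2335
IBU = (13.6/100)·78·0.2335·1000/19.6 = 126.3611
BU:GU = 126.3611/54

2.3400


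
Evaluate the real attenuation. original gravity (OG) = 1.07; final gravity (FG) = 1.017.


AA = (OG−FG)/(OG−1)·100;  RA = AA·0.8192
AA = (1.07 − 1.017)/(1.07 − 1)·100 = 75.7143
RA = 75.7143·0.8192

62.0251 %


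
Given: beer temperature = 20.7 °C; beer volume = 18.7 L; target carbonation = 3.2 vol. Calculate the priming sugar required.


residual = 14.695·(0.01821 + 0.09011·e^(−0.04·T));  sugar = (target − residual)·4.0·V
residual = 14.695·(0.01821 + 0.09011·e^(−0.04·20.7)) = 0.8462
sugar = (3.2 − 0.8462)·4.0·18.7

176.0677 g


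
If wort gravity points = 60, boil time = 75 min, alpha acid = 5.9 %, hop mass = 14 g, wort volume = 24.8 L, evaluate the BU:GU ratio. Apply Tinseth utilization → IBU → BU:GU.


U = 1.65·0.000125^(GP/1000)·(1−e^(−0.04t))/4.15;  IBU = (α/100)·m·U·1000/V;  BU:GU = IBU/GP
U = 1.65·0.000125^(60/1000)·(1−e^(−0.04·75))/4.15 = 0.2203
IBU = (5.9/100)·14·0.2203·1000/24.8 = 7.3384
BU:GU = 7.3384/60

0.1223


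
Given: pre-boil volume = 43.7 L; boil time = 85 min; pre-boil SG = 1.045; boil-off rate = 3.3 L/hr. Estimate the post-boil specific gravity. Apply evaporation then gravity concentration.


V_post = V_pre − rate·(t/60);  SG_post = 1 + (SG_pre−1)·V_pre/V_post
V_post = 43.7 − 3.3·(85/60) = 39.0250
SG_post = 1 + (1.045 − 1)·43.7/39.0250

1.0504


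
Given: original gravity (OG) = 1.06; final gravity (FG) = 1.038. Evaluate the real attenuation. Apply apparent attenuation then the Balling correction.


AA = (OG−FG)/(OG−1)·100;  RA = AA·0.8192
AA = (1.06 − 1.038)/(1.06 − 1)·100 = 36.6667
RA = 36.6667·0.8192

30.0373 %


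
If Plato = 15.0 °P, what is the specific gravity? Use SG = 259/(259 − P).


SG = 259/(259 − 15.0)

1.0615


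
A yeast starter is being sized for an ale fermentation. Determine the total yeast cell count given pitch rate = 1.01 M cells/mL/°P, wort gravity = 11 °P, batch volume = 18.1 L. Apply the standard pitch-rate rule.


cells (billions) = rate · V_L · °P
cells = 1.01 · 18.1 · 11

201.0910 billion cells
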